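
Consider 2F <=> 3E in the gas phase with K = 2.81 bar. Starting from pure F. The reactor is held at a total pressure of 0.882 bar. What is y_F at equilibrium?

y_F = 0.317

Take 1 mol F as basis and let X be its fractional conversion, so ξ = 0.5X.
Mole table: n_F = 1 − X; n_E = 1.5X.
n_T = Σnᵢ = 1 + 0.5X.
With p_i = (n_i/n_T)P, K = p_E^3 / (p_F^2).
Setting this equal to 2.81 bar and taking the physical root (0 < X < 1) gives X = 0.590.
Then n_F = 0.41, n_T = 1.3, so y_F = 0.317.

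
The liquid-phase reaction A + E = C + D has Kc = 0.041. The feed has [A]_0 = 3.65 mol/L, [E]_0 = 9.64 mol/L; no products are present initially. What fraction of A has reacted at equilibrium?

Let X = conversion of A; extent ξ = 3.65·X mol/L.
Concentrations: [A] = 3.65 − 3.65X; [E] = 9.64 − 3.65X; [C] = 3.65X; [D] = 3.65X.
Kc = [C] [D] / ([A] [E]).
Solving Kc = 0.041 for X ∈ (0,1): X = 0.267.

X = 0.267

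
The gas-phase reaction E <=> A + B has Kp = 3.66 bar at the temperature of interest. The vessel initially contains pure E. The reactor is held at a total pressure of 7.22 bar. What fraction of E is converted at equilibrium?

X = 0.580

Take 1 mol E as basis and let X be its fractional conversion, so ξ = X.
Moles: n_E = 1 − X; n_A = X; n_B = X.
n_T = Σnᵢ = 1 + X.
y_i = n_i/n_T, p_i = y_i·P. Kp = p_A p_B / (p_E).
Substituting and setting equal to 3.66 bar gives a polynomial in X; the root in (0,1) is X = 0.580.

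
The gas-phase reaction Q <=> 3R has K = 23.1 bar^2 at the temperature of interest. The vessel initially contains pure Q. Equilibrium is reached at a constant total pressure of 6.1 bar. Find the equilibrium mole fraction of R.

y_R = 0.619

Let X = conversion of Q (basis 1 mol Q); extent of reaction ξ = X.
Moles: n_Q = 1 − X; n_R = 3X.
n_T = Σnᵢ = 1 + 2X.
y_i = n_i/n_T, p_i = y_i·P. K = p_R^3 / (p_Q).
Equating to 23.1 bar^2 and solving on 0 < X < 1: X = 0.351.
Then n_R = 1.05, n_T = 1.7, so y_R = 0.619.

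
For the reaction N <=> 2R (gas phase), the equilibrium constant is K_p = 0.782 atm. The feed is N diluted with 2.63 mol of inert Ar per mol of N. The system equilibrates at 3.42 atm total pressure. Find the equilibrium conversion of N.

Let X = conversion of N (basis 1 mol N); extent of reaction ξ = X.
Moles: n_N = 1 − X; n_R = 2X; n_I = 2.63 (inert).
Total moles n_T = 3.63 + X.
Mole fractions y_i = n_i/n_T; K_p = p_R^2 / (p_N) with p_i = y_i·P.
Equating to 0.782 atm and solving on 0 < X < 1: X = 0.378.

X = 0.378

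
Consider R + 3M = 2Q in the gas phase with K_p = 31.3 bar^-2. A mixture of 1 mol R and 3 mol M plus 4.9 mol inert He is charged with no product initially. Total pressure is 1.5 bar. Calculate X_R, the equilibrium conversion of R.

Take 1 mol R as basis and let X be its fractional conversion, so ξ = X.
At extent ξ: n_R = 1 − X; n_M = 3 − 3X; n_Q = 2X; n_I = 4.9 (inert).
Total moles n_T = 8.9 − 2X.
With p_i = (n_i/n_T)P, K_p = p_Q^2 / (p_R p_M^3).
Setting this equal to 31.3 bar^-2 and taking the physical root (0 < X < 1) gives X = 0.555.

X = 0.555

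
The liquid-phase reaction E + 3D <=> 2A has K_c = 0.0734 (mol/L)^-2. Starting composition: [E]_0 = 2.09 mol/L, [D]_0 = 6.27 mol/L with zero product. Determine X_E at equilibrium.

Let X = conversion of E; extent ξ = 2.09·X mol/L.
Concentrations: [E] = 2.09 − 2.09X; [D] = 6.27 − 6.27X; [A] = 4.18X.
K_c = [A]^2 / ([E] [D]^3).
Setting equal to 0.0734 and solving for X on (0,1) gives X = 0.448.

X = 0.448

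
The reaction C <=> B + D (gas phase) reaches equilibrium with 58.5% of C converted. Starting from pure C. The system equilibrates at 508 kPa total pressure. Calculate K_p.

Basis: 1 mol C initially; let X = conversion of C. Extent ξ = X.
Mole table: n_C = 1 − X; n_B = X; n_D = X.
Summing: n_T = 1 + X.
At X = 0.585: n_C = 0.415, n_B = 0.585, n_D = 0.585, n_T = 1.58.
p_i = (n_i/n_T)·P. K_p = p_B p_D / (p_C) = 264 kPa.

K_p = 264 kPa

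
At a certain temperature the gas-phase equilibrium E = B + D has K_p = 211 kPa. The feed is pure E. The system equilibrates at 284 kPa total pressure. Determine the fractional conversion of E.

X = 0.653

Basis: 1 mol E initially; let X = conversion of E. Extent ξ = X.
Moles: n_E = 1 − X; n_B = X; n_D = X.
n_T = Σnᵢ = 1 + X.
With p_i = (n_i/n_T)P, K_p = p_B p_D / (p_E).
Setting this equal to 211 kPa and taking the physical root (0 < X < 1) gives X = 0.653.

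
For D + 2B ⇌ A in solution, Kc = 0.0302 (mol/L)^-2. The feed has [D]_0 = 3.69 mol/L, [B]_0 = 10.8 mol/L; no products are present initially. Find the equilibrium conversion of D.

X = 0.568

Let X = conversion of D; extent ξ = 3.69·X mol/L.
Concentrations: [D] = 3.69 − 3.69X; [B] = 10.8 − 7.38X; [A] = 3.69X.
Kc = [A] / ([D] [B]^2).
Solving Kc = 0.0302 for X ∈ (0,1): X = 0.568.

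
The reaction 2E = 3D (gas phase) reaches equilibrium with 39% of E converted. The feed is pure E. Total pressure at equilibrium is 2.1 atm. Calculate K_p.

Let X = conversion of E (basis 1 mol E); extent of reaction ξ = 0.5X.
Species balance: n_E = 1 − X; n_D = 1.5X.
Summing: n_T = 1 + 0.5X.
At X = 0.39: n_E = 0.61, n_D = 0.585, n_T = 1.19.
p_i = (n_i/n_T)·P. K_p = p_D^3 / (p_E^2) = 0.945 atm.

K_p = 0.945 atm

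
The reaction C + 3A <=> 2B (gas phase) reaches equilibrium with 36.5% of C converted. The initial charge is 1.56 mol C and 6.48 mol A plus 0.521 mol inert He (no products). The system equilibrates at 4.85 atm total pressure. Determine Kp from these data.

Basis: 1.56 mol C initially; let X = conversion of C. Extent ξ = 1.56X.
Mole table: n_C = 1.56 − 1.56X; n_A = 6.48 − 4.68X; n_B = 3.12X; n_I = 0.521 (inert).
n_T = Σnᵢ = 8.56 − 3.12X.
At X = 0.365: n_C = 0.991, n_A = 4.77, n_B = 1.14, n_T = 7.42.
p_i = (n_i/n_T)·P. Kp = p_B^2 / (p_C p_A^3) = 0.0282 atm^-2.

Kp = 0.0282 atm^-2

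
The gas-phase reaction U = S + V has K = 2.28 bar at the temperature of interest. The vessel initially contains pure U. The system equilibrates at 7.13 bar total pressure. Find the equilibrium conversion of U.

Let X = conversion of U (basis 1 mol U); extent of reaction ξ = X.
Species balance: n_U = 1 − X; n_S = X; n_V = X.
Summing: n_T = 1 + X.
With p_i = (n_i/n_T)P, K = p_S p_V / (p_U).
Equating to 2.28 bar and solving on 0 < X < 1: X = 0.492.

X = 0.492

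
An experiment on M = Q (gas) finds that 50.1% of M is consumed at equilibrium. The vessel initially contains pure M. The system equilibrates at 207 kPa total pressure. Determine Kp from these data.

Kp = 1

Basis: 1 mol M initially; let X = conversion of M. Extent ξ = X.
Species balance: n_M = 1 − X; n_Q = X.
Total moles n_T = 1 (Δν = 0, constant).
At X = 0.501: n_M = 0.499, n_Q = 0.501, n_T = 1.
p_i = (n_i/n_T)·P. Kp = p_Q / (p_M) = 1.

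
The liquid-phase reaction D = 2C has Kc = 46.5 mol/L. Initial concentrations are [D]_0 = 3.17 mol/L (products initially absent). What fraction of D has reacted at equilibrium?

Let X = conversion of D; extent ξ = 3.17·X mol/L.
Concentrations: [D] = 3.17 − 3.17X; [C] = 6.34X.
Kc = [C]^2 / ([D]).
Equating to 46.5 mol/L: the physical root is X = 0.818.

X = 0.818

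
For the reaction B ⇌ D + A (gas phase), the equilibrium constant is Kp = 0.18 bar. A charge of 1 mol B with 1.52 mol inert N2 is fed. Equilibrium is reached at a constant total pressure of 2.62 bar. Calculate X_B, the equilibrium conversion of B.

X = 0.357

Basis: 1 mol B initially; let X = conversion of B. Extent ξ = X.
Mole table: n_B = 1 − X; n_D = X; n_A = X; n_I = 1.52 (inert).
Summing: n_T = 2.52 + X.
Mole fractions y_i = n_i/n_T; Kp = p_D p_A / (p_B) with p_i = y_i·P.
Setting this equal to 0.18 bar and taking the physical root (0 < X < 1) gives X = 0.357.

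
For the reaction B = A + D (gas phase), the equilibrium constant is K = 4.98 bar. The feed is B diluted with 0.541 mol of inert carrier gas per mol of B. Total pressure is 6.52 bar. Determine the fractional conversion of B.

Let X = conversion of B (basis 1 mol B); extent of reaction ξ = X.
At extent ξ: n_B = 1 − X; n_A = X; n_D = X; n_I = 0.541 (inert).
Summing: n_T = 1.54 + X.
y_i = n_i/n_T, p_i = y_i·P. K = p_A p_D / (p_B).
This yields a degree-2 equation in X; solving on (0,1), X = 0.708.

X = 0.708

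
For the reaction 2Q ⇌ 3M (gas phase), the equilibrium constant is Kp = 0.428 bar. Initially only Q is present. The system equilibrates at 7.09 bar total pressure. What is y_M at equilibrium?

y_M = 0.307

Let X = conversion of Q (basis 1 mol Q); extent of reaction ξ = 0.5X.
Species balance: n_Q = 1 − X; n_M = 1.5X.
Total moles n_T = 1 + 0.5X.
y_i = n_i/n_T, p_i = y_i·P. Kp = p_M^3 / (p_Q^2).
This yields a degree-3 equation in X; solving on (0,1), X = 0.228.
Then n_M = 0.342, n_T = 1.11, so y_M = 0.307.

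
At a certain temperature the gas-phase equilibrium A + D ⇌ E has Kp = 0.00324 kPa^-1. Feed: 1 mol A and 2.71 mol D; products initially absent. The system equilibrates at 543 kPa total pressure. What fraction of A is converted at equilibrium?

Take 1 mol A as basis and let X be its fractional conversion, so ξ = X.
Species balance: n_A = 1 − X; n_D = 2.71 − X; n_E = X.
Summing: n_T = 3.71 − X.
y_i = n_i/n_T, p_i = y_i·P. Kp = p_E / (p_A p_D).
Setting this equal to 0.00324 kPa^-1 and taking the physical root (0 < X < 1) gives X = 0.546.

X = 0.546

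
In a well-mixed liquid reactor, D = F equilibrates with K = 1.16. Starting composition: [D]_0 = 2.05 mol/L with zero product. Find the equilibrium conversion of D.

Let X = conversion of D; extent ξ = 2.05·X mol/L.
Concentrations: [D] = 2.05 − 2.05X; [F] = 2.05X.
K = [F] / ([D]).
Setting equal to 1.16 and solving for X on (0,1) gives X = 0.537.

X = 0.537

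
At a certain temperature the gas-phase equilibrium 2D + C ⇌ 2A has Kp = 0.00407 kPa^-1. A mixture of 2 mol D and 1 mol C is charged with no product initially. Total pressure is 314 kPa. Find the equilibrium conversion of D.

Basis: 2 mol D initially; let X = conversion of D. Extent ξ = X.
Moles: n_D = 2 − 2X; n_C = 1 − X; n_A = 2X.
n_T = Σnᵢ = 3 − X.
With p_i = (n_i/n_T)P, Kp = p_A^2 / (p_D^2 p_C).
Substituting and setting equal to 0.00407 kPa^-1 gives a polynomial in X; the root in (0,1) is X = 0.358.

X = 0.358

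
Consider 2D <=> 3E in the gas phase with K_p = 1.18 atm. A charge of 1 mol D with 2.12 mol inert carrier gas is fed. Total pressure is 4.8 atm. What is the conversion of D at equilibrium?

Basis: 1 mol D initially; let X = conversion of D. Extent ξ = 0.5X.
At extent ξ: n_D = 1 − X; n_E = 1.5X; n_I = 2.12 (inert).
Total moles n_T = 3.12 + 0.5X.
Mole fractions y_i = n_i/n_T; K_p = p_E^3 / (p_D^2) with p_i = y_i·P.
Setting this equal to 1.18 atm and taking the physical root (0 < X < 1) gives X = 0.429.

X = 0.429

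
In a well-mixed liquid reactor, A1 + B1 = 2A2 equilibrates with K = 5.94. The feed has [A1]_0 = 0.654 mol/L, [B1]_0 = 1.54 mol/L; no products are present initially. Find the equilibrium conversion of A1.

X = 0.758

Let X = conversion of A1; extent ξ = 0.654·X mol/L.
Concentrations: [A1] = 0.654 − 0.654X; [B1] = 1.54 − 0.654X; [A2] = 1.31X.
K = [A2]^2 / ([A1] [B1]).
Solving K = 5.94 for X ∈ (0,1): X = 0.758.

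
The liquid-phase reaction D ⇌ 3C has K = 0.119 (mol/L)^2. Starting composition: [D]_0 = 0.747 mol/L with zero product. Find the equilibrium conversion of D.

Let X = conversion of D; extent ξ = 0.747·X mol/L.
Concentrations: [D] = 0.747 − 0.747X; [C] = 2.24X.
K = [C]^3 / ([D]).
This equals 0.119 at X = 0.186 (the root in 0 < X < 1).

X = 0.186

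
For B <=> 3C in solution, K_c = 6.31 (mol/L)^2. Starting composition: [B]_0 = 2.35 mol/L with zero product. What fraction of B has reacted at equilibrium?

Let X = conversion of B; extent ξ = 2.35·X mol/L.
Concentrations: [B] = 2.35 − 2.35X; [C] = 7.05X.
K_c = [C]^3 / ([B]).
Equating to 6.31 (mol/L)^2: the physical root is X = 0.308.

X = 0.308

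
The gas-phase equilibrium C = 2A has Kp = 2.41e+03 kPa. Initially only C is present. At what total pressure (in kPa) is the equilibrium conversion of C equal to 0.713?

P = 583 kPa

Let X = conversion of C (basis 1 mol C); extent of reaction ξ = X.
Species balance: n_C = 1 − X; n_A = 2X.
Total moles n_T = 1 + X.
Kp = p_A^2 / (p_C) with p_i = (n_i/n_T)·P.
At X = 0.713: the mole-fraction product g(X) = Π y_i^ν_i = 4.136. Since Kp = g(X)·P^{1}, P = (Kp/g)^(1/1) = (2.41e+03/4.136)^(1/1) = 583 kPa.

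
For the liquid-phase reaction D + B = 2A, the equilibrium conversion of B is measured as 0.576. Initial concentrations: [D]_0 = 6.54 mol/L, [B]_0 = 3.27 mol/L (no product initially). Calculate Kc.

Kc = 2.2

Let X = conversion of B.
Concentrations: [D] = 6.54 − 3.27X; [B] = 3.27 − 3.27X; [A] = 6.54X.
At X = 0.576: [D] = 4.66, [B] = 1.39, [A] = 3.77.
Kc = [A]^2 / ([D] [B]) = 2.2.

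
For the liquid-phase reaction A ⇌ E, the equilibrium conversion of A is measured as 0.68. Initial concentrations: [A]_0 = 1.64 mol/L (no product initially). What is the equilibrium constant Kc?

Kc = 2.12

Let X = conversion of A.
Concentrations: [A] = 1.64 − 1.64X; [E] = 1.64X.
At X = 0.68: [A] = 0.525, [E] = 1.12.
Kc = [E] / ([A]) = 2.12.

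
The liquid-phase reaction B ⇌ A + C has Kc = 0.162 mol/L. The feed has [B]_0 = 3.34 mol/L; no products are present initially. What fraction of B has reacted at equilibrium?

Let X = conversion of B; extent ξ = 3.34·X mol/L.
Concentrations: [B] = 3.34 − 3.34X; [A] = 3.34X; [C] = 3.34X.
Kc = [A] [C] / ([B]).
Equating to 0.162 mol/L: the physical root is X = 0.197.

X = 0.197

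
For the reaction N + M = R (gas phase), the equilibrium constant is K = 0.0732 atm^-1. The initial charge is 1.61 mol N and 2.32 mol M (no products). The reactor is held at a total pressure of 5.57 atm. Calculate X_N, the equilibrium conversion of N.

X = 0.185

Let X = conversion of N (basis 1.61 mol N); extent of reaction ξ = 1.61X.
Species balance: n_N = 1.61 − 1.61X; n_M = 2.32 − 1.61X; n_R = 1.61X.
Summing: n_T = 3.93 − 1.61X.
y_i = n_i/n_T, p_i = y_i·P. K = p_R / (p_N p_M).
Equating to 0.0732 atm^-1 and solving on 0 < X < 1: X = 0.185.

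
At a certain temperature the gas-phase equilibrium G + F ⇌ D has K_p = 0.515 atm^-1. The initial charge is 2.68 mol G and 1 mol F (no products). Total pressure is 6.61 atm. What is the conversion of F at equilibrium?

Let X = conversion of F (basis 1 mol F); extent of reaction ξ = X.
Mole table: n_G = 2.68 − X; n_F = 1 − X; n_D = X.
Total moles n_T = 3.68 − X.
Mole fractions y_i = n_i/n_T; K_p = p_D / (p_G p_F) with p_i = y_i·P.
Substituting and setting equal to 0.515 atm^-1 gives a polynomial in X; the root in (0,1) is X = 0.694.

X = 0.694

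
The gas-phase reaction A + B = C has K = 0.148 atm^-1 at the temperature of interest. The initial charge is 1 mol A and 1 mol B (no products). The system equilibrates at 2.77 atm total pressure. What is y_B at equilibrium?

Take 1 mol A as basis and let X be its fractional conversion, so ξ = X.
Moles: n_A = 1 − X; n_B = 1 − X; n_C = X.
n_T = Σnᵢ = 2 − X.
With p_i = (n_i/n_T)P, K = p_C / (p_A p_B).
Equating to 0.148 atm^-1 and solving on 0 < X < 1: X = 0.158.
Then n_B = 0.842, n_T = 1.84, so y_B = 0.457.

y_B = 0.457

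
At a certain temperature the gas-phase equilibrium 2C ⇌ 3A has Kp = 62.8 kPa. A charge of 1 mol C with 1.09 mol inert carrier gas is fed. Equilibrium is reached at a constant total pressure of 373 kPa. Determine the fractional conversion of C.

X = 0.359

Take 1 mol C as basis and let X be its fractional conversion, so ξ = 0.5X.
Mole table: n_C = 1 − X; n_A = 1.5X; n_I = 1.09 (inert).
n_T = Σnᵢ = 2.09 + 0.5X.
Mole fractions y_i = n_i/n_T; Kp = p_A^3 / (p_C^2) with p_i = y_i·P.
Setting this equal to 62.8 kPa and taking the physical root (0 < X < 1) gives X = 0.359.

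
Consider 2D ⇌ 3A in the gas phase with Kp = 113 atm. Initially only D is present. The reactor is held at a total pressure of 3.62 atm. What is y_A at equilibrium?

Take 1 mol D as basis and let X be its fractional conversion, so ξ = 0.5X.
Species balance: n_D = 1 − X; n_A = 1.5X.
Total moles n_T = 1 + 0.5X.
With p_i = (n_i/n_T)P, Kp = p_A^3 / (p_D^2).
Substituting and setting equal to 113 atm gives a polynomial in X; the root in (0,1) is X = 0.801.
Then n_A = 1.2, n_T = 1.4, so y_A = 0.858.

y_A = 0.858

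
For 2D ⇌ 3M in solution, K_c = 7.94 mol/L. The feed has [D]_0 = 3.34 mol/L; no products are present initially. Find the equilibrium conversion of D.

Let X = conversion of D; extent ξ = 3.34X/2 mol/L.
Concentrations: [D] = 3.34 − 3.34X; [M] = 5.01X.
K_c = [M]^3 / ([D]^2).
This equals 7.94 at X = 0.534 (the root in 0 < X < 1).

X = 0.534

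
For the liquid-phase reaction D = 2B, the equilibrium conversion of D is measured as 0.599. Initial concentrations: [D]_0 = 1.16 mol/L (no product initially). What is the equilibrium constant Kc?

Let X = conversion of D.
Concentrations: [D] = 1.16 − 1.16X; [B] = 2.32X.
At X = 0.599: [D] = 0.465, [B] = 1.39.
Kc = [B]^2 / ([D]) = 4.15 mol/L.

Kc = 4.15 mol/L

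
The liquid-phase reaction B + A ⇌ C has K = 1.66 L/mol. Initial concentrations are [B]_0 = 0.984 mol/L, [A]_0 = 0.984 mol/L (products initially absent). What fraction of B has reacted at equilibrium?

X = 0.466

Let X = conversion of B; extent ξ = 0.984·X mol/L.
Concentrations: [B] = 0.984 − 0.984X; [A] = 0.984 − 0.984X; [C] = 0.984X.
K = [C] / ([B] [A]).
Setting equal to 1.66 and solving for X on (0,1) gives X = 0.466.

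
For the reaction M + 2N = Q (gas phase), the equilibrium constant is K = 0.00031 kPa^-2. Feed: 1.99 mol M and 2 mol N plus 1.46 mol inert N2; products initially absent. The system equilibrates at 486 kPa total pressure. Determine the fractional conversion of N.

X = 0.814

Let X = conversion of N (basis 2 mol N); extent of reaction ξ = X.
At extent ξ: n_M = 1.99 − X; n_N = 2 − 2X; n_Q = X; n_I = 1.46 (inert).
Total moles n_T = 5.45 − 2X.
Mole fractions y_i = n_i/n_T; K = p_Q / (p_M p_N^2) with p_i = y_i·P.
This yields a degree-3 equation in X; solving on (0,1), X = 0.814.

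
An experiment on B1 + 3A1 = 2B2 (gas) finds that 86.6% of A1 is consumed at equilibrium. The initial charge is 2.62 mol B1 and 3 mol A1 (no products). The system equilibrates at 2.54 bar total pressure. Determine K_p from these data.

K_p = 61.7 bar^-2

Take 3 mol A1 as basis and let X be its fractional conversion, so ξ = X.
At extent ξ: n_B1 = 2.62 − X; n_A1 = 3 − 3X; n_B2 = 2X.
Total moles n_T = 5.62 − 2X.
At X = 0.866: n_B1 = 1.75, n_A1 = 0.402, n_B2 = 1.73, n_T = 3.89.
p_i = (n_i/n_T)·P. K_p = p_B2^2 / (p_B1 p_A1^3) = 61.7 bar^-2.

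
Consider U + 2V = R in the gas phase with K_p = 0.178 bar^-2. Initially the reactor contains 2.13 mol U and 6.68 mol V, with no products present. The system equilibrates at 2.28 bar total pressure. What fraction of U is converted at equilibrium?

X = 0.320

Let X = conversion of U (basis 2.13 mol U); extent of reaction ξ = 2.13X.
Species balance: n_U = 2.13 − 2.13X; n_V = 6.68 − 4.26X; n_R = 2.13X.
Summing: n_T = 8.81 − 4.26X.
Mole fractions y_i = n_i/n_T; K_p = p_R / (p_U p_V^2) with p_i = y_i·P.
Substituting and setting equal to 0.178 bar^-2 gives a polynomial in X; the root in (0,1) is X = 0.320.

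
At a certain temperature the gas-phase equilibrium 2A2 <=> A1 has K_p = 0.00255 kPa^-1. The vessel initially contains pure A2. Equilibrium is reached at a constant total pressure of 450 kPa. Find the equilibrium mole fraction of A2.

y_A2 = 0.594

Let X = conversion of A2 (basis 1 mol A2); extent of reaction ξ = 0.5X.
At extent ξ: n_A2 = 1 − X; n_A1 = 0.5X.
Total moles n_T = 1 − 0.5X.
With p_i = (n_i/n_T)P, K_p = p_A1 / (p_A2^2).
Substituting and setting equal to 0.00255 kPa^-1 gives a polynomial in X; the root in (0,1) is X = 0.577.
Then n_A2 = 0.423, n_T = 0.711, so y_A2 = 0.594.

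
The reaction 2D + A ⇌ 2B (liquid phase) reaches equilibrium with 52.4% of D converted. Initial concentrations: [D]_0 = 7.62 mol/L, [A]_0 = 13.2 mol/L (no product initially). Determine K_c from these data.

K_c = 0.108 L/mol

Let X = conversion of D.
Concentrations: [D] = 7.62 − 7.62X; [A] = 13.2 − 3.81X; [B] = 7.62X.
At X = 0.524: [D] = 3.63, [A] = 11.2, [B] = 3.99.
K_c = [B]^2 / ([D]^2 [A]) = 0.108 L/mol.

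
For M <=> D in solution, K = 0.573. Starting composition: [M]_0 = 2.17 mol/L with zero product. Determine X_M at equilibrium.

X = 0.364

Let X = conversion of M; extent ξ = 2.17·X mol/L.
Concentrations: [M] = 2.17 − 2.17X; [D] = 2.17X.
K = [D] / ([M]).
Setting equal to 0.573 and solving for X on (0,1) gives X = 0.364.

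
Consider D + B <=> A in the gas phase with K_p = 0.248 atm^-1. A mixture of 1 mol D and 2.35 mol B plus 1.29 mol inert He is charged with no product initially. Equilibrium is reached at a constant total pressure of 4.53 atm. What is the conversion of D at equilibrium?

X = 0.344

Take 1 mol D as basis and let X be its fractional conversion, so ξ = X.
At extent ξ: n_D = 1 − X; n_B = 2.35 − X; n_A = X; n_I = 1.29 (inert).
Summing: n_T = 4.64 − X.
y_i = n_i/n_T, p_i = y_i·P. K_p = p_A / (p_D p_B).
Equating to 0.248 atm^-1 and solving on 0 < X < 1: X = 0.344.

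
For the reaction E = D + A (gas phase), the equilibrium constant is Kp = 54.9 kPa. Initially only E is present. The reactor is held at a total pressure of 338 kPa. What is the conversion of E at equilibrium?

Let X = conversion of E (basis 1 mol E); extent of reaction ξ = X.
At extent ξ: n_E = 1 − X; n_D = X; n_A = X.
Total moles n_T = 1 + X.
Mole fractions y_i = n_i/n_T; Kp = p_D p_A / (p_E) with p_i = y_i·P.
Equating to 54.9 kPa and solving on 0 < X < 1: X = 0.374.

X = 0.374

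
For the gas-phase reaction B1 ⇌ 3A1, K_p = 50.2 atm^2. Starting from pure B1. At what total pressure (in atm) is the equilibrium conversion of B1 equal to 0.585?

P = 4.26 atm

Let X = conversion of B1 (basis 1 mol B1); extent of reaction ξ = X.
At extent ξ: n_B1 = 1 − X; n_A1 = 3X.
Total moles n_T = 1 + 2X.
K_p = p_A1^3 / (p_B1) with p_i = (n_i/n_T)·P.
At X = 0.585: the mole-fraction product g(X) = Π y_i^ν_i = 2.766. Since K_p = g(X)·P^{2}, P = (K_p/g)^(1/2) = (50.2/2.766)^(1/2) = 4.26 atm.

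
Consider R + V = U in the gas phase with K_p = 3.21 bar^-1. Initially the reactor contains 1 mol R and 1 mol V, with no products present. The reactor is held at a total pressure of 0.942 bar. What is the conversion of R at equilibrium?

X = 0.501

Let X = conversion of R (basis 1 mol R); extent of reaction ξ = X.
Moles: n_R = 1 − X; n_V = 1 − X; n_U = X.
Total moles n_T = 2 − X.
y_i = n_i/n_T, p_i = y_i·P. K_p = p_U / (p_R p_V).
Substituting and setting equal to 3.21 bar^-1 gives a polynomial in X; the root in (0,1) is X = 0.501.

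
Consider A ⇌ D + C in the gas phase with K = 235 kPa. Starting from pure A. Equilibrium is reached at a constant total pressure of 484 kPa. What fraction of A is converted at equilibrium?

Let X = conversion of A (basis 1 mol A); extent of reaction ξ = X.
Mole table: n_A = 1 − X; n_D = X; n_C = X.
Summing: n_T = 1 + X.
With p_i = (n_i/n_T)P, K = p_D p_C / (p_A).
Substituting and setting equal to 235 kPa gives a polynomial in X; the root in (0,1) is X = 0.572.

X = 0.572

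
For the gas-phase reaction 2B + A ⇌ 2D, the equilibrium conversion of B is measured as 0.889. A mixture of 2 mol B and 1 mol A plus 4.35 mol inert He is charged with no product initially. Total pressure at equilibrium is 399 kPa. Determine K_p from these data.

Take 2 mol B as basis and let X be its fractional conversion, so ξ = X.
Species balance: n_B = 2 − 2X; n_A = 1 − X; n_D = 2X; n_I = 4.35 (inert).
Total moles n_T = 7.35 − X.
At X = 0.889: n_B = 0.222, n_A = 0.111, n_D = 1.78, n_T = 6.46.
p_i = (n_i/n_T)·P. K_p = p_D^2 / (p_B^2 p_A) = 9.36 kPa^-1.

K_p = 9.36 kPa^-1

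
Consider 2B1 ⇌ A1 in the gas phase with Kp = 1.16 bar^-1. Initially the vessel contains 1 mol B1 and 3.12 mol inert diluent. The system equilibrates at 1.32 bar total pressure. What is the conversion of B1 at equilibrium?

X = 0.339

Basis: 1 mol B1 initially; let X = conversion of B1. Extent ξ = 0.5X.
Moles: n_B1 = 1 − X; n_A1 = 0.5X; n_I = 3.12 (inert).
Summing: n_T = 4.12 − 0.5X.
y_i = n_i/n_T, p_i = y_i·P. Kp = p_A1 / (p_B1^2).
Equating to 1.16 bar^-1 and solving on 0 < X < 1: X = 0.339.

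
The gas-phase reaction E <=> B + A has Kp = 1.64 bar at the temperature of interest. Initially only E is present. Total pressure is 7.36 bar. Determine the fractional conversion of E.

X = 0.427

Take 1 mol E as basis and let X be its fractional conversion, so ξ = X.
Species balance: n_E = 1 − X; n_B = X; n_A = X.
Summing: n_T = 1 + X.
With p_i = (n_i/n_T)P, Kp = p_B p_A / (p_E).
Substituting and setting equal to 1.64 bar gives a polynomial in X; the root in (0,1) is X = 0.427.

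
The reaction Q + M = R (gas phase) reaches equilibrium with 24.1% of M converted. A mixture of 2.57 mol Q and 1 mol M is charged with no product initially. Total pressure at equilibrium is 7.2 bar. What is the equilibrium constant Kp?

Kp = 0.063 bar^-1

Basis: 1 mol M initially; let X = conversion of M. Extent ξ = X.
At extent ξ: n_Q = 2.57 − X; n_M = 1 − X; n_R = X.
Summing: n_T = 3.57 − X.
At X = 0.241: n_Q = 2.33, n_M = 0.759, n_R = 0.241, n_T = 3.33.
p_i = (n_i/n_T)·P. Kp = p_R / (p_Q p_M) = 0.063 bar^-1.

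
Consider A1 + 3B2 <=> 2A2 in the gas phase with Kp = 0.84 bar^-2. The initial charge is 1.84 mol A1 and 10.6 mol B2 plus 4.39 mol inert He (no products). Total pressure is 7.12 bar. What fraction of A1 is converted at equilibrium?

X = 0.873

Take 1.84 mol A1 as basis and let X be its fractional conversion, so ξ = 1.84X.
At extent ξ: n_A1 = 1.84 − 1.84X; n_B2 = 10.6 − 5.52X; n_A2 = 3.68X; n_I = 4.39 (inert).
Total moles n_T = 16.8 − 3.68X.
With p_i = (n_i/n_T)P, Kp = p_A2^2 / (p_A1 p_B2^3).
Equating to 0.84 bar^-2 and solving on 0 < X < 1: X = 0.873.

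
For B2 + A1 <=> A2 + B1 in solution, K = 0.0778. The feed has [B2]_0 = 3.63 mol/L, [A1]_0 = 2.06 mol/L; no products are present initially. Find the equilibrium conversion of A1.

Let X = conversion of A1; extent ξ = 2.06·X mol/L.
Concentrations: [B2] = 3.63 − 2.06X; [A1] = 2.06 − 2.06X; [A2] = 2.06X; [B1] = 2.06X.
K = [A2] [B1] / ([B2] [A1]).
Solving K = 0.0778 for X ∈ (0,1): X = 0.286.

X = 0.286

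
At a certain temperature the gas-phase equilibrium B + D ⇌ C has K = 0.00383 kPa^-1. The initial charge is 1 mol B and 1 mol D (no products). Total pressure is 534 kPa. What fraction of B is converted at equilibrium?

X = 0.427

Take 1 mol B as basis and let X be its fractional conversion, so ξ = X.
At extent ξ: n_B = 1 − X; n_D = 1 − X; n_C = X.
n_T = Σnᵢ = 2 − X.
y_i = n_i/n_T, p_i = y_i·P. K = p_C / (p_B p_D).
This yields a degree-2 equation in X; solving on (0,1), X = 0.427.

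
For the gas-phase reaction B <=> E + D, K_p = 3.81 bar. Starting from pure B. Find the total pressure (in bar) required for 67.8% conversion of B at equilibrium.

P = 4.48 bar

Basis: 1 mol B initially; let X = conversion of B. Extent ξ = X.
Moles: n_B = 1 − X; n_E = X; n_D = X.
n_T = Σnᵢ = 1 + X.
K_p = p_E p_D / (p_B) with p_i = (n_i/n_T)·P.
At X = 0.678: the mole-fraction product g(X) = Π y_i^ν_i = 0.8508. Since K_p = g(X)·P^{1}, P = (K_p/g)^(1/1) = (3.81/0.8508)^(1/1) = 4.48 bar.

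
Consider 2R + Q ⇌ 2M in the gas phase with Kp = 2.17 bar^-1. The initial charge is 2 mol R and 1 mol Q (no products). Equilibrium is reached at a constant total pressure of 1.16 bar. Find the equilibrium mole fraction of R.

y_R = 0.445

Let X = conversion of R (basis 2 mol R); extent of reaction ξ = X.
Moles: n_R = 2 − 2X; n_Q = 1 − X; n_M = 2X.
Total moles n_T = 3 − X.
y_i = n_i/n_T, p_i = y_i·P. Kp = p_M^2 / (p_R^2 p_Q).
This yields a degree-3 equation in X; solving on (0,1), X = 0.428.
Then n_R = 1.14, n_T = 2.57, so y_R = 0.445.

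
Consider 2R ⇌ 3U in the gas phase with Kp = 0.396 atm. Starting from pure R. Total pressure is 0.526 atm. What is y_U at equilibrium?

Basis: 1 mol R initially; let X = conversion of R. Extent ξ = 0.5X.
Mole table: n_R = 1 − X; n_U = 1.5X.
n_T = Σnᵢ = 1 + 0.5X.
Mole fractions y_i = n_i/n_T; Kp = p_U^3 / (p_R^2) with p_i = y_i·P.
Substituting and setting equal to 0.396 atm gives a polynomial in X; the root in (0,1) is X = 0.440.
Then n_U = 0.66, n_T = 1.22, so y_U = 0.541.

y_U = 0.541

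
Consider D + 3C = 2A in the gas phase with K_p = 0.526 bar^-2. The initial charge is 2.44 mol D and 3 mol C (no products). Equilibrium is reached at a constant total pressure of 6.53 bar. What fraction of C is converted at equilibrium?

X = 0.690

Let X = conversion of C (basis 3 mol C); extent of reaction ξ = X.
Moles: n_D = 2.44 − X; n_C = 3 − 3X; n_A = 2X.
Summing: n_T = 5.44 − 2X.
Mole fractions y_i = n_i/n_T; K_p = p_A^2 / (p_D p_C^3) with p_i = y_i·P.
Setting this equal to 0.526 bar^-2 and taking the physical root (0 < X < 1) gives X = 0.690.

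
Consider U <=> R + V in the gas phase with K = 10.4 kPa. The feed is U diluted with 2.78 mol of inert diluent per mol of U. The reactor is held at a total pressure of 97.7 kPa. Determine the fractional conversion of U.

X = 0.484

Let X = conversion of U (basis 1 mol U); extent of reaction ξ = X.
Species balance: n_U = 1 − X; n_R = X; n_V = X; n_I = 2.78 (inert).
n_T = Σnᵢ = 3.78 + X.
With p_i = (n_i/n_T)P, K = p_R p_V / (p_U).
This yields a degree-2 equation in X; solving on (0,1), X = 0.484.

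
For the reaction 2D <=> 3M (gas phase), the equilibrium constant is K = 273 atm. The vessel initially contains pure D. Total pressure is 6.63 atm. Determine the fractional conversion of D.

X = 0.821

Let X = conversion of D (basis 1 mol D); extent of reaction ξ = 0.5X.
Moles: n_D = 1 − X; n_M = 1.5X.
Total moles n_T = 1 + 0.5X.
y_i = n_i/n_T, p_i = y_i·P. K = p_M^3 / (p_D^2).
Equating to 273 atm and solving on 0 < X < 1: X = 0.821.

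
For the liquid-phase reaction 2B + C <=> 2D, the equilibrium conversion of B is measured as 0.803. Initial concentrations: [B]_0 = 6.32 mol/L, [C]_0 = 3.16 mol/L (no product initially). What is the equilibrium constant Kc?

Let X = conversion of B.
Concentrations: [B] = 6.32 − 6.32X; [C] = 3.16 − 3.16X; [D] = 6.32X.
At X = 0.803: [B] = 1.25, [C] = 0.623, [D] = 5.07.
Kc = [D]^2 / ([B]^2 [C]) = 26.7 L/mol.

Kc = 26.7 L/mol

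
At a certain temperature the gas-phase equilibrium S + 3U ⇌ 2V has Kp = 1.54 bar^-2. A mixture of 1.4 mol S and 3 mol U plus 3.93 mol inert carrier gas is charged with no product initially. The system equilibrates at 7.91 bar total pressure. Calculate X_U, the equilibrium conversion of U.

Basis: 3 mol U initially; let X = conversion of U. Extent ξ = X.
Moles: n_S = 1.4 − X; n_U = 3 − 3X; n_V = 2X; n_I = 3.93 (inert).
Total moles n_T = 8.33 − 2X.
y_i = n_i/n_T, p_i = y_i·P. Kp = p_V^2 / (p_S p_U^3).
Equating to 1.54 bar^-2 and solving on 0 < X < 1: X = 0.650.

X = 0.650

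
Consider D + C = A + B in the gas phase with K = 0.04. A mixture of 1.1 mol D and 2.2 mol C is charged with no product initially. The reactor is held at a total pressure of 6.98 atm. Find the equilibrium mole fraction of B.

y_B = 0.078

Basis: 1.1 mol D initially; let X = conversion of D. Extent ξ = 1.1X.
Mole table: n_D = 1.1 − 1.1X; n_C = 2.2 − 1.1X; n_A = 1.1X; n_B = 1.1X.
Since Δν = 0, n_T = 3.3 throughout.
y_i = n_i/n_T, p_i = y_i·P. K = p_A p_B / (p_D p_C).
This yields a degree-2 equation in X; solving on (0,1), X = 0.233.
Then n_B = 0.256, n_T = 3.3, so y_B = 0.078.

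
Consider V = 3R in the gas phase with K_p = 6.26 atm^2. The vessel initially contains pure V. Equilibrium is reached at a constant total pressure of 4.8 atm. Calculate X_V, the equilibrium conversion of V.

Let X = conversion of V (basis 1 mol V); extent of reaction ξ = X.
Species balance: n_V = 1 − X; n_R = 3X.
n_T = Σnᵢ = 1 + 2X.
With p_i = (n_i/n_T)P, K_p = p_R^3 / (p_V).
Setting this equal to 6.26 atm^2 and taking the physical root (0 < X < 1) gives X = 0.258.

X = 0.258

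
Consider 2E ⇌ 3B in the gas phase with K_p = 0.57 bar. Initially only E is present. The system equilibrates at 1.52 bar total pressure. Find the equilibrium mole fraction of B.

Let X = conversion of E (basis 1 mol E); extent of reaction ξ = 0.5X.
Moles: n_E = 1 − X; n_B = 1.5X.
Summing: n_T = 1 + 0.5X.
Mole fractions y_i = n_i/n_T; K_p = p_B^3 / (p_E^2) with p_i = y_i·P.
This yields a degree-3 equation in X; solving on (0,1), X = 0.373.
Then n_B = 0.559, n_T = 1.19, so y_B = 0.471.

y_B = 0.471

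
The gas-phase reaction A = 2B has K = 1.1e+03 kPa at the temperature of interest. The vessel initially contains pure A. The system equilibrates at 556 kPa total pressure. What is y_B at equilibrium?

Take 1 mol A as basis and let X be its fractional conversion, so ξ = X.
At extent ξ: n_A = 1 − X; n_B = 2X.
n_T = Σnᵢ = 1 + X.
y_i = n_i/n_T, p_i = y_i·P. K = p_B^2 / (p_A).
This yields a degree-2 equation in X; solving on (0,1), X = 0.575.
Then n_B = 1.15, n_T = 1.58, so y_B = 0.730.

y_B = 0.730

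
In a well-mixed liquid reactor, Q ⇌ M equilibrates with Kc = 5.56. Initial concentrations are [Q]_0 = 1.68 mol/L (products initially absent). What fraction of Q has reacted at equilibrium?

Let X = conversion of Q; extent ξ = 1.68·X mol/L.
Concentrations: [Q] = 1.68 − 1.68X; [M] = 1.68X.
Kc = [M] / ([Q]).
This equals 5.56 at X = 0.848 (the root in 0 < X < 1).

X = 0.848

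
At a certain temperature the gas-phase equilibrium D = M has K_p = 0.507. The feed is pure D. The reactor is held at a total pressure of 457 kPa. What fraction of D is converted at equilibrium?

X = 0.336

Take 1 mol D as basis and let X be its fractional conversion, so ξ = X.
Mole table: n_D = 1 − X; n_M = X.
Total moles n_T = 1 (Δν = 0, constant).
Mole fractions y_i = n_i/n_T; K_p = p_M / (p_D) with p_i = y_i·P.
Setting this equal to 0.507 and taking the physical root (0 < X < 1) gives X = 0.336.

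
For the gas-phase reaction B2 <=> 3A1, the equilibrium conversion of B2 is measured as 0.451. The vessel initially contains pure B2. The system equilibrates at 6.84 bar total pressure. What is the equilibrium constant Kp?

Basis: 1 mol B2 initially; let X = conversion of B2. Extent ξ = X.
Moles: n_B2 = 1 − X; n_A1 = 3X.
Summing: n_T = 1 + 2X.
At X = 0.451: n_B2 = 0.549, n_A1 = 1.35, n_T = 1.9.
p_i = (n_i/n_T)·P. Kp = p_A1^3 / (p_B2) = 58.3 bar^2.

Kp = 58.3 bar^2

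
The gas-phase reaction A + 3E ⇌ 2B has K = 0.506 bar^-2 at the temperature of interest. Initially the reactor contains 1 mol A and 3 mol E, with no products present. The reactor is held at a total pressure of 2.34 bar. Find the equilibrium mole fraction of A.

y_A = 0.180

Take 1 mol A as basis and let X be its fractional conversion, so ξ = X.
Mole table: n_A = 1 − X; n_E = 3 − 3X; n_B = 2X.
n_T = Σnᵢ = 4 − 2X.
Mole fractions y_i = n_i/n_T; K = p_B^2 / (p_A p_E^3) with p_i = y_i·P.
Setting this equal to 0.506 bar^-2 and taking the physical root (0 < X < 1) gives X = 0.438.
Then n_A = 0.562, n_T = 3.12, so y_A = 0.180.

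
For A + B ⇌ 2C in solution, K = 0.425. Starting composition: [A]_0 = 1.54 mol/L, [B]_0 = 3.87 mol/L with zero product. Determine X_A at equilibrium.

Let X = conversion of A; extent ξ = 1.54·X mol/L.
Concentrations: [A] = 1.54 − 1.54X; [B] = 3.87 − 1.54X; [C] = 3.08X.
K = [C]^2 / ([A] [B]).
This equals 0.425 at X = 0.376 (the root in 0 < X < 1).

X = 0.376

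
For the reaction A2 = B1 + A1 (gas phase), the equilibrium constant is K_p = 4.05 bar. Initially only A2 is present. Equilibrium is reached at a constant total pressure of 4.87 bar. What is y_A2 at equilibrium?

y_A2 = 0.195

Let X = conversion of A2 (basis 1 mol A2); extent of reaction ξ = X.
Species balance: n_A2 = 1 − X; n_B1 = X; n_A1 = X.
n_T = Σnᵢ = 1 + X.
Mole fractions y_i = n_i/n_T; K_p = p_B1 p_A1 / (p_A2) with p_i = y_i·P.
Equating to 4.05 bar and solving on 0 < X < 1: X = 0.674.
Then n_A2 = 0.326, n_T = 1.67, so y_A2 = 0.195.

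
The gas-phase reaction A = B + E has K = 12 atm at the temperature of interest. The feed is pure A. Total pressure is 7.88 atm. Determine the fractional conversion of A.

X = 0.777

Take 1 mol A as basis and let X be its fractional conversion, so ξ = X.
Mole table: n_A = 1 − X; n_B = X; n_E = X.
Total moles n_T = 1 + X.
y_i = n_i/n_T, p_i = y_i·P. K = p_B p_E / (p_A).
This yields a degree-2 equation in X; solving on (0,1), X = 0.777.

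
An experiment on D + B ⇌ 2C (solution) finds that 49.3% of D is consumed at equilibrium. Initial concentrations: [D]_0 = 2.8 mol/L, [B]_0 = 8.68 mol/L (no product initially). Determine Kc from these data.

Kc = 0.736

Let X = conversion of D.
Concentrations: [D] = 2.8 − 2.8X; [B] = 8.68 − 2.8X; [C] = 5.6X.
At X = 0.493: [D] = 1.42, [B] = 7.3, [C] = 2.76.
Kc = [C]^2 / ([D] [B]) = 0.736.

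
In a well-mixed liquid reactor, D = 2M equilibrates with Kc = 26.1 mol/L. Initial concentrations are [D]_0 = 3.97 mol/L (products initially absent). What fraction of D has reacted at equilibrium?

X = 0.701

Let X = conversion of D; extent ξ = 3.97·X mol/L.
Concentrations: [D] = 3.97 − 3.97X; [M] = 7.94X.
Kc = [M]^2 / ([D]).
This equals 26.1 at X = 0.701 (the root in 0 < X < 1).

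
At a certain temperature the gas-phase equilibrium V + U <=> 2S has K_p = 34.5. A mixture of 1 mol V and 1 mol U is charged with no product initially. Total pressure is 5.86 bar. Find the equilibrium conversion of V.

X = 0.746

Take 1 mol V as basis and let X be its fractional conversion, so ξ = X.
Mole table: n_V = 1 − X; n_U = 1 − X; n_S = 2X.
Total moles n_T = 2 (Δν = 0, constant).
With p_i = (n_i/n_T)P, K_p = p_S^2 / (p_V p_U).
Equating to 34.5 and solving on 0 < X < 1: X = 0.746.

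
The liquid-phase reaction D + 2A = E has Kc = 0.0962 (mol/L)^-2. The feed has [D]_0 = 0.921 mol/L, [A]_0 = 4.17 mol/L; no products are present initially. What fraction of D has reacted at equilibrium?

X = 0.503

Let X = conversion of D; extent ξ = 0.921·X mol/L.
Concentrations: [D] = 0.921 − 0.921X; [A] = 4.17 − 1.84X; [E] = 0.921X.
Kc = [E] / ([D] [A]^2).
Equating to 0.0962 (mol/L)^-2: the physical root is X = 0.503.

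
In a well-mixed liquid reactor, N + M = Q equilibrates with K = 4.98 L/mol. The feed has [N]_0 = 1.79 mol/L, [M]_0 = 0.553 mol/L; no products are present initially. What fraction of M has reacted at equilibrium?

X = 0.867

Let X = conversion of M; extent ξ = 0.553·X mol/L.
Concentrations: [N] = 1.79 − 0.553X; [M] = 0.553 − 0.553X; [Q] = 0.553X.
K = [Q] / ([N] [M]).
Setting equal to 4.98 and solving for X on (0,1) gives X = 0.867.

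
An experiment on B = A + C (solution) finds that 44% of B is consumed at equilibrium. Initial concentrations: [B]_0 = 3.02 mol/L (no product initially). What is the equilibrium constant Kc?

Kc = 1.04 mol/L

Let X = conversion of B.
Concentrations: [B] = 3.02 − 3.02X; [A] = 3.02X; [C] = 3.02X.
At X = 0.44: [B] = 1.69, [A] = 1.33, [C] = 1.33.
Kc = [A] [C] / ([B]) = 1.04 mol/L.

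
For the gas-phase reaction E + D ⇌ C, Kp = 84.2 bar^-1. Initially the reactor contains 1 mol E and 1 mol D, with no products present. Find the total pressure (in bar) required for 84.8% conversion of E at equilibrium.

P = 0.502 bar

Basis: 1 mol E initially; let X = conversion of E. Extent ξ = X.
Moles: n_E = 1 − X; n_D = 1 − X; n_C = X.
n_T = Σnᵢ = 2 − X.
Kp = p_C / (p_E p_D) with p_i = (n_i/n_T)·P.
At X = 0.848: the mole-fraction product g(X) = Π y_i^ν_i = 42.28. Since Kp = g(X)·P^{-1}, P = (g/Kp)^(1/1) = (42.28/84.2)^(1/1) = 0.502 bar.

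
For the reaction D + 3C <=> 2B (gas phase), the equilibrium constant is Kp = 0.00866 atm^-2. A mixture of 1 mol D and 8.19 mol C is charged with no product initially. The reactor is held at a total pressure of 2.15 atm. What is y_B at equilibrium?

Let X = conversion of D (basis 1 mol D); extent of reaction ξ = X.
Species balance: n_D = 1 − X; n_C = 8.19 − 3X; n_B = 2X.
n_T = Σnᵢ = 9.19 − 2X.
With p_i = (n_i/n_T)P, Kp = p_B^2 / (p_D p_C^3).
This yields a degree-4 equation in X; solving on (0,1), X = 0.211.
Then n_B = 0.421, n_T = 8.77, so y_B = 0.048.

y_B = 0.048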